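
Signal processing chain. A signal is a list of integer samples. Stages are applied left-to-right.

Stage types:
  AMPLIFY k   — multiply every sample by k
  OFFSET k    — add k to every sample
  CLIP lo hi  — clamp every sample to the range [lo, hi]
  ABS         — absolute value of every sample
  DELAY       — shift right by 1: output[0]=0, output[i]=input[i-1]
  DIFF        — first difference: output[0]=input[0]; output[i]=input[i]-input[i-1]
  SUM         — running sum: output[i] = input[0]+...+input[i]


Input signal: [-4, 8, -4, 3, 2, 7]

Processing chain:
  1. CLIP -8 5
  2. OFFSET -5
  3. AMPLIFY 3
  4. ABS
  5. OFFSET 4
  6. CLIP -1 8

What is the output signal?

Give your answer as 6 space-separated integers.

Answer: 8 4 8 8 8 4

Derivation:
Input: [-4, 8, -4, 3, 2, 7]
Stage 1 (CLIP -8 5): clip(-4,-8,5)=-4, clip(8,-8,5)=5, clip(-4,-8,5)=-4, clip(3,-8,5)=3, clip(2,-8,5)=2, clip(7,-8,5)=5 -> [-4, 5, -4, 3, 2, 5]
Stage 2 (OFFSET -5): -4+-5=-9, 5+-5=0, -4+-5=-9, 3+-5=-2, 2+-5=-3, 5+-5=0 -> [-9, 0, -9, -2, -3, 0]
Stage 3 (AMPLIFY 3): -9*3=-27, 0*3=0, -9*3=-27, -2*3=-6, -3*3=-9, 0*3=0 -> [-27, 0, -27, -6, -9, 0]
Stage 4 (ABS): |-27|=27, |0|=0, |-27|=27, |-6|=6, |-9|=9, |0|=0 -> [27, 0, 27, 6, 9, 0]
Stage 5 (OFFSET 4): 27+4=31, 0+4=4, 27+4=31, 6+4=10, 9+4=13, 0+4=4 -> [31, 4, 31, 10, 13, 4]
Stage 6 (CLIP -1 8): clip(31,-1,8)=8, clip(4,-1,8)=4, clip(31,-1,8)=8, clip(10,-1,8)=8, clip(13,-1,8)=8, clip(4,-1,8)=4 -> [8, 4, 8, 8, 8, 4]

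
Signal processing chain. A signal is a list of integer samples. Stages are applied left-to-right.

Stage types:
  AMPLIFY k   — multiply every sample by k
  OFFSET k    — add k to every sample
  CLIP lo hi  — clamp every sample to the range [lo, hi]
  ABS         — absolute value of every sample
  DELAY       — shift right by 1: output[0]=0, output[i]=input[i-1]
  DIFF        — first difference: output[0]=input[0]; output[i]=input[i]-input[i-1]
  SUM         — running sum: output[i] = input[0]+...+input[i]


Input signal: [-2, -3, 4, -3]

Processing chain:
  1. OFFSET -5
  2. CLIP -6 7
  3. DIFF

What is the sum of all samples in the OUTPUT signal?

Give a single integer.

Input: [-2, -3, 4, -3]
Stage 1 (OFFSET -5): -2+-5=-7, -3+-5=-8, 4+-5=-1, -3+-5=-8 -> [-7, -8, -1, -8]
Stage 2 (CLIP -6 7): clip(-7,-6,7)=-6, clip(-8,-6,7)=-6, clip(-1,-6,7)=-1, clip(-8,-6,7)=-6 -> [-6, -6, -1, -6]
Stage 3 (DIFF): s[0]=-6, -6--6=0, -1--6=5, -6--1=-5 -> [-6, 0, 5, -5]
Output sum: -6

Answer: -6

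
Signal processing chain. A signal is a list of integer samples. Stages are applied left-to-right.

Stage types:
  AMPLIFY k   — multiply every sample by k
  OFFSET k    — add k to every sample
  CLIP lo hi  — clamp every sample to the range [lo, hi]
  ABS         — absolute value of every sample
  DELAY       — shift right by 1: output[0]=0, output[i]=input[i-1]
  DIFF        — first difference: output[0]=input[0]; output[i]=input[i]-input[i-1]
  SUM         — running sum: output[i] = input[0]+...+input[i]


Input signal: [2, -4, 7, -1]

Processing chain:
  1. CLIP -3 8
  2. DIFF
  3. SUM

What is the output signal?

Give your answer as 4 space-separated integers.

Answer: 2 -3 7 -1

Derivation:
Input: [2, -4, 7, -1]
Stage 1 (CLIP -3 8): clip(2,-3,8)=2, clip(-4,-3,8)=-3, clip(7,-3,8)=7, clip(-1,-3,8)=-1 -> [2, -3, 7, -1]
Stage 2 (DIFF): s[0]=2, -3-2=-5, 7--3=10, -1-7=-8 -> [2, -5, 10, -8]
Stage 3 (SUM): sum[0..0]=2, sum[0..1]=-3, sum[0..2]=7, sum[0..3]=-1 -> [2, -3, 7, -1]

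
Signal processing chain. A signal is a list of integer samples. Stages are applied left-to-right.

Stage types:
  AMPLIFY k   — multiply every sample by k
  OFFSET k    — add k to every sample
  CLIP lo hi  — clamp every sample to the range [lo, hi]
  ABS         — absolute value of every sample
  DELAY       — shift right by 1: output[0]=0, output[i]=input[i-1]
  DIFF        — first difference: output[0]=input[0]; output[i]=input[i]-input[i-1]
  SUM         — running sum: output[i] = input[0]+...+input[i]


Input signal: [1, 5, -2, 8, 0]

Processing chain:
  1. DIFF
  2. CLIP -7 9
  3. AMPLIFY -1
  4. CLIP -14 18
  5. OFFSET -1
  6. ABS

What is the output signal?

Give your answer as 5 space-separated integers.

Input: [1, 5, -2, 8, 0]
Stage 1 (DIFF): s[0]=1, 5-1=4, -2-5=-7, 8--2=10, 0-8=-8 -> [1, 4, -7, 10, -8]
Stage 2 (CLIP -7 9): clip(1,-7,9)=1, clip(4,-7,9)=4, clip(-7,-7,9)=-7, clip(10,-7,9)=9, clip(-8,-7,9)=-7 -> [1, 4, -7, 9, -7]
Stage 3 (AMPLIFY -1): 1*-1=-1, 4*-1=-4, -7*-1=7, 9*-1=-9, -7*-1=7 -> [-1, -4, 7, -9, 7]
Stage 4 (CLIP -14 18): clip(-1,-14,18)=-1, clip(-4,-14,18)=-4, clip(7,-14,18)=7, clip(-9,-14,18)=-9, clip(7,-14,18)=7 -> [-1, -4, 7, -9, 7]
Stage 5 (OFFSET -1): -1+-1=-2, -4+-1=-5, 7+-1=6, -9+-1=-10, 7+-1=6 -> [-2, -5, 6, -10, 6]
Stage 6 (ABS): |-2|=2, |-5|=5, |6|=6, |-10|=10, |6|=6 -> [2, 5, 6, 10, 6]

Answer: 2 5 6 10 6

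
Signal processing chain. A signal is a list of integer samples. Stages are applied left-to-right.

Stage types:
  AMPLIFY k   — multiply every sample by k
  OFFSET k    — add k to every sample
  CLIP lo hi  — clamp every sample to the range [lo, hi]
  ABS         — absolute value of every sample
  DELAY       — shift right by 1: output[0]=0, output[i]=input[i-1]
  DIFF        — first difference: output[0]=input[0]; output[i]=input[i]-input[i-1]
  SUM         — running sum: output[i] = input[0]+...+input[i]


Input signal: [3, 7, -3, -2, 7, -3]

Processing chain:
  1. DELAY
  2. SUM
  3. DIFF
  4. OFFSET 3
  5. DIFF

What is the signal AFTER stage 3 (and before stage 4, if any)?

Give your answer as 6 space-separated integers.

Input: [3, 7, -3, -2, 7, -3]
Stage 1 (DELAY): [0, 3, 7, -3, -2, 7] = [0, 3, 7, -3, -2, 7] -> [0, 3, 7, -3, -2, 7]
Stage 2 (SUM): sum[0..0]=0, sum[0..1]=3, sum[0..2]=10, sum[0..3]=7, sum[0..4]=5, sum[0..5]=12 -> [0, 3, 10, 7, 5, 12]
Stage 3 (DIFF): s[0]=0, 3-0=3, 10-3=7, 7-10=-3, 5-7=-2, 12-5=7 -> [0, 3, 7, -3, -2, 7]

Answer: 0 3 7 -3 -2 7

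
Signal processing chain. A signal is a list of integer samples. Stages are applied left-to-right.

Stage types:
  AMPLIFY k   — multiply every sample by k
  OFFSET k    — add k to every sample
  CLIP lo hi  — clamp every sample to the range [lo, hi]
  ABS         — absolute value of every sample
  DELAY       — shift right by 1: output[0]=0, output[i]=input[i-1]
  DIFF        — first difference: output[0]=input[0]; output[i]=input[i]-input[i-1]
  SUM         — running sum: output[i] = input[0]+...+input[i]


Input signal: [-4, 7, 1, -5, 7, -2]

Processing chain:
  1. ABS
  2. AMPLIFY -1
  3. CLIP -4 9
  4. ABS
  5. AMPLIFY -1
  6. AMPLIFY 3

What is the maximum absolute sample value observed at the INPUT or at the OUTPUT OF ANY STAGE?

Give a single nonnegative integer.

Input: [-4, 7, 1, -5, 7, -2] (max |s|=7)
Stage 1 (ABS): |-4|=4, |7|=7, |1|=1, |-5|=5, |7|=7, |-2|=2 -> [4, 7, 1, 5, 7, 2] (max |s|=7)
Stage 2 (AMPLIFY -1): 4*-1=-4, 7*-1=-7, 1*-1=-1, 5*-1=-5, 7*-1=-7, 2*-1=-2 -> [-4, -7, -1, -5, -7, -2] (max |s|=7)
Stage 3 (CLIP -4 9): clip(-4,-4,9)=-4, clip(-7,-4,9)=-4, clip(-1,-4,9)=-1, clip(-5,-4,9)=-4, clip(-7,-4,9)=-4, clip(-2,-4,9)=-2 -> [-4, -4, -1, -4, -4, -2] (max |s|=4)
Stage 4 (ABS): |-4|=4, |-4|=4, |-1|=1, |-4|=4, |-4|=4, |-2|=2 -> [4, 4, 1, 4, 4, 2] (max |s|=4)
Stage 5 (AMPLIFY -1): 4*-1=-4, 4*-1=-4, 1*-1=-1, 4*-1=-4, 4*-1=-4, 2*-1=-2 -> [-4, -4, -1, -4, -4, -2] (max |s|=4)
Stage 6 (AMPLIFY 3): -4*3=-12, -4*3=-12, -1*3=-3, -4*3=-12, -4*3=-12, -2*3=-6 -> [-12, -12, -3, -12, -12, -6] (max |s|=12)
Overall max amplitude: 12

Answer: 12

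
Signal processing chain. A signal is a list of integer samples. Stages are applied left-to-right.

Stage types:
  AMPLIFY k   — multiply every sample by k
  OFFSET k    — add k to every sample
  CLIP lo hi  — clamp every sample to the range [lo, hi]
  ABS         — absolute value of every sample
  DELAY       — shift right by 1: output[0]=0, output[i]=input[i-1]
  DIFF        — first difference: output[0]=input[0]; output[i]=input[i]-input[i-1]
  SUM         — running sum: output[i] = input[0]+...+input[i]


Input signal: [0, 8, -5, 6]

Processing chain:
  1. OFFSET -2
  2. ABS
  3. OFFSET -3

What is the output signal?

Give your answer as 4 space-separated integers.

Input: [0, 8, -5, 6]
Stage 1 (OFFSET -2): 0+-2=-2, 8+-2=6, -5+-2=-7, 6+-2=4 -> [-2, 6, -7, 4]
Stage 2 (ABS): |-2|=2, |6|=6, |-7|=7, |4|=4 -> [2, 6, 7, 4]
Stage 3 (OFFSET -3): 2+-3=-1, 6+-3=3, 7+-3=4, 4+-3=1 -> [-1, 3, 4, 1]

Answer: -1 3 4 1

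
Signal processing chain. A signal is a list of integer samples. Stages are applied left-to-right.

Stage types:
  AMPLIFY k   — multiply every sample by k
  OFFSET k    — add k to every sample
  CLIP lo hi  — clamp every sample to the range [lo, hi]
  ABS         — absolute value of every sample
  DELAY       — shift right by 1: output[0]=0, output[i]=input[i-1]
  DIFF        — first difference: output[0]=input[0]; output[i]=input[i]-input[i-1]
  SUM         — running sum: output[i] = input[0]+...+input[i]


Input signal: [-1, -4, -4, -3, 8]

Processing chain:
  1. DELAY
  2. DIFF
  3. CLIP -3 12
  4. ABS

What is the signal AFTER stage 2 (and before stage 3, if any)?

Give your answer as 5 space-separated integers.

Answer: 0 -1 -3 0 1

Derivation:
Input: [-1, -4, -4, -3, 8]
Stage 1 (DELAY): [0, -1, -4, -4, -3] = [0, -1, -4, -4, -3] -> [0, -1, -4, -4, -3]
Stage 2 (DIFF): s[0]=0, -1-0=-1, -4--1=-3, -4--4=0, -3--4=1 -> [0, -1, -3, 0, 1]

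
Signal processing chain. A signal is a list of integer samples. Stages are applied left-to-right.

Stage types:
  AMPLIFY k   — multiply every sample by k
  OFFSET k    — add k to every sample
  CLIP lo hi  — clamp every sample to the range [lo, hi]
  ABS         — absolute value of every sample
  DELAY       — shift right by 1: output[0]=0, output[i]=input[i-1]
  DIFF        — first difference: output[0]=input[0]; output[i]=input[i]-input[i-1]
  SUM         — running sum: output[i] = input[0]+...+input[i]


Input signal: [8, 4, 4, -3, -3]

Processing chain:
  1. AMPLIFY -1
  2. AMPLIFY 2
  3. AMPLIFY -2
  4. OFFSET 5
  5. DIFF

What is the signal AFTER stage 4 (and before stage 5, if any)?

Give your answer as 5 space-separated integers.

Answer: 37 21 21 -7 -7

Derivation:
Input: [8, 4, 4, -3, -3]
Stage 1 (AMPLIFY -1): 8*-1=-8, 4*-1=-4, 4*-1=-4, -3*-1=3, -3*-1=3 -> [-8, -4, -4, 3, 3]
Stage 2 (AMPLIFY 2): -8*2=-16, -4*2=-8, -4*2=-8, 3*2=6, 3*2=6 -> [-16, -8, -8, 6, 6]
Stage 3 (AMPLIFY -2): -16*-2=32, -8*-2=16, -8*-2=16, 6*-2=-12, 6*-2=-12 -> [32, 16, 16, -12, -12]
Stage 4 (OFFSET 5): 32+5=37, 16+5=21, 16+5=21, -12+5=-7, -12+5=-7 -> [37, 21, 21, -7, -7]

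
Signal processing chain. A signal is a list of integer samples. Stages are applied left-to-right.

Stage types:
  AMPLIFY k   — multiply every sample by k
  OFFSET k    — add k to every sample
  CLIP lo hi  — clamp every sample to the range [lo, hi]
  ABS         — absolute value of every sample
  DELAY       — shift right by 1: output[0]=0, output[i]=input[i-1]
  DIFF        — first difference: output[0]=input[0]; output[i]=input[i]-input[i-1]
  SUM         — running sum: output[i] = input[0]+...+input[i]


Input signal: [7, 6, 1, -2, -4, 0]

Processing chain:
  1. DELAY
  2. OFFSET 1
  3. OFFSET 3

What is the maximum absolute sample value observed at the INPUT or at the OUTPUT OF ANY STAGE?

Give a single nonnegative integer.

Answer: 11

Derivation:
Input: [7, 6, 1, -2, -4, 0] (max |s|=7)
Stage 1 (DELAY): [0, 7, 6, 1, -2, -4] = [0, 7, 6, 1, -2, -4] -> [0, 7, 6, 1, -2, -4] (max |s|=7)
Stage 2 (OFFSET 1): 0+1=1, 7+1=8, 6+1=7, 1+1=2, -2+1=-1, -4+1=-3 -> [1, 8, 7, 2, -1, -3] (max |s|=8)
Stage 3 (OFFSET 3): 1+3=4, 8+3=11, 7+3=10, 2+3=5, -1+3=2, -3+3=0 -> [4, 11, 10, 5, 2, 0] (max |s|=11)
Overall max amplitude: 11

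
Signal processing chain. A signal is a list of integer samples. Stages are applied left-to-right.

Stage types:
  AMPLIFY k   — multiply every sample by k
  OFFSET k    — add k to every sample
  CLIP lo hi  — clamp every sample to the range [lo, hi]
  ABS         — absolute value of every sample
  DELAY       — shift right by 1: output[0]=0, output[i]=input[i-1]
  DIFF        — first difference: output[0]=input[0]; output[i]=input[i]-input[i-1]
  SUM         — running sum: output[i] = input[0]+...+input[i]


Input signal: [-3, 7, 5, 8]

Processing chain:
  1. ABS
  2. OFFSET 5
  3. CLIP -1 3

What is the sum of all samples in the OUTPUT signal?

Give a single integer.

Input: [-3, 7, 5, 8]
Stage 1 (ABS): |-3|=3, |7|=7, |5|=5, |8|=8 -> [3, 7, 5, 8]
Stage 2 (OFFSET 5): 3+5=8, 7+5=12, 5+5=10, 8+5=13 -> [8, 12, 10, 13]
Stage 3 (CLIP -1 3): clip(8,-1,3)=3, clip(12,-1,3)=3, clip(10,-1,3)=3, clip(13,-1,3)=3 -> [3, 3, 3, 3]
Output sum: 12

Answer: 12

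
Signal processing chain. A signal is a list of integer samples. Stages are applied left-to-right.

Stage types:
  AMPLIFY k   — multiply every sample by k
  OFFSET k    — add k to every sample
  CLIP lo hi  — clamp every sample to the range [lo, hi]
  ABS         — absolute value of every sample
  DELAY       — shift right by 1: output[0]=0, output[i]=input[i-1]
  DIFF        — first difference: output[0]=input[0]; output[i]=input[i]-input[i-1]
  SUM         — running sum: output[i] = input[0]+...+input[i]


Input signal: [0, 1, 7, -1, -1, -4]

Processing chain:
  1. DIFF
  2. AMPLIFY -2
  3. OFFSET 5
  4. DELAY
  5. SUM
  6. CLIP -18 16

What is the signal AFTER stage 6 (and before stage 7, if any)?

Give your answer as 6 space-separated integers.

Input: [0, 1, 7, -1, -1, -4]
Stage 1 (DIFF): s[0]=0, 1-0=1, 7-1=6, -1-7=-8, -1--1=0, -4--1=-3 -> [0, 1, 6, -8, 0, -3]
Stage 2 (AMPLIFY -2): 0*-2=0, 1*-2=-2, 6*-2=-12, -8*-2=16, 0*-2=0, -3*-2=6 -> [0, -2, -12, 16, 0, 6]
Stage 3 (OFFSET 5): 0+5=5, -2+5=3, -12+5=-7, 16+5=21, 0+5=5, 6+5=11 -> [5, 3, -7, 21, 5, 11]
Stage 4 (DELAY): [0, 5, 3, -7, 21, 5] = [0, 5, 3, -7, 21, 5] -> [0, 5, 3, -7, 21, 5]
Stage 5 (SUM): sum[0..0]=0, sum[0..1]=5, sum[0..2]=8, sum[0..3]=1, sum[0..4]=22, sum[0..5]=27 -> [0, 5, 8, 1, 22, 27]
Stage 6 (CLIP -18 16): clip(0,-18,16)=0, clip(5,-18,16)=5, clip(8,-18,16)=8, clip(1,-18,16)=1, clip(22,-18,16)=16, clip(27,-18,16)=16 -> [0, 5, 8, 1, 16, 16]

Answer: 0 5 8 1 16 16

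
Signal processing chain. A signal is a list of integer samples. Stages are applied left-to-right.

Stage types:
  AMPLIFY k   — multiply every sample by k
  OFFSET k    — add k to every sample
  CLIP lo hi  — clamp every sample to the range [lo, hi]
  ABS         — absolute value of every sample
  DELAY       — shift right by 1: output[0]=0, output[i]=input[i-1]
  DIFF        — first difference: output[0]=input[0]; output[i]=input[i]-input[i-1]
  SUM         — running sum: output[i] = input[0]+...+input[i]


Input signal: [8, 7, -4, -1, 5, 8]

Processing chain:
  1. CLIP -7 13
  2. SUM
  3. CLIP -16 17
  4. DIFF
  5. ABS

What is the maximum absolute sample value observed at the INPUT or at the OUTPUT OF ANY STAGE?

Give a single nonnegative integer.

Answer: 23

Derivation:
Input: [8, 7, -4, -1, 5, 8] (max |s|=8)
Stage 1 (CLIP -7 13): clip(8,-7,13)=8, clip(7,-7,13)=7, clip(-4,-7,13)=-4, clip(-1,-7,13)=-1, clip(5,-7,13)=5, clip(8,-7,13)=8 -> [8, 7, -4, -1, 5, 8] (max |s|=8)
Stage 2 (SUM): sum[0..0]=8, sum[0..1]=15, sum[0..2]=11, sum[0..3]=10, sum[0..4]=15, sum[0..5]=23 -> [8, 15, 11, 10, 15, 23] (max |s|=23)
Stage 3 (CLIP -16 17): clip(8,-16,17)=8, clip(15,-16,17)=15, clip(11,-16,17)=11, clip(10,-16,17)=10, clip(15,-16,17)=15, clip(23,-16,17)=17 -> [8, 15, 11, 10, 15, 17] (max |s|=17)
Stage 4 (DIFF): s[0]=8, 15-8=7, 11-15=-4, 10-11=-1, 15-10=5, 17-15=2 -> [8, 7, -4, -1, 5, 2] (max |s|=8)
Stage 5 (ABS): |8|=8, |7|=7, |-4|=4, |-1|=1, |5|=5, |2|=2 -> [8, 7, 4, 1, 5, 2] (max |s|=8)
Overall max amplitude: 23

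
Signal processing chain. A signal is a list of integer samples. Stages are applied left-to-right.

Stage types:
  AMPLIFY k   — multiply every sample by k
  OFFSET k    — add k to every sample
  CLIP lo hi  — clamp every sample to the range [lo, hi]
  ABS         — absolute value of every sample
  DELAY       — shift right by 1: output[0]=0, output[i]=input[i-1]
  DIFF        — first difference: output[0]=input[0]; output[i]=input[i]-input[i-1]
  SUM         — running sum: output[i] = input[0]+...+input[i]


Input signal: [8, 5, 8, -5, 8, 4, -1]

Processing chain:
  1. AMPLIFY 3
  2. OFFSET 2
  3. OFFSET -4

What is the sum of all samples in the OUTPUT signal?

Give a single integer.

Answer: 67

Derivation:
Input: [8, 5, 8, -5, 8, 4, -1]
Stage 1 (AMPLIFY 3): 8*3=24, 5*3=15, 8*3=24, -5*3=-15, 8*3=24, 4*3=12, -1*3=-3 -> [24, 15, 24, -15, 24, 12, -3]
Stage 2 (OFFSET 2): 24+2=26, 15+2=17, 24+2=26, -15+2=-13, 24+2=26, 12+2=14, -3+2=-1 -> [26, 17, 26, -13, 26, 14, -1]
Stage 3 (OFFSET -4): 26+-4=22, 17+-4=13, 26+-4=22, -13+-4=-17, 26+-4=22, 14+-4=10, -1+-4=-5 -> [22, 13, 22, -17, 22, 10, -5]
Output sum: 67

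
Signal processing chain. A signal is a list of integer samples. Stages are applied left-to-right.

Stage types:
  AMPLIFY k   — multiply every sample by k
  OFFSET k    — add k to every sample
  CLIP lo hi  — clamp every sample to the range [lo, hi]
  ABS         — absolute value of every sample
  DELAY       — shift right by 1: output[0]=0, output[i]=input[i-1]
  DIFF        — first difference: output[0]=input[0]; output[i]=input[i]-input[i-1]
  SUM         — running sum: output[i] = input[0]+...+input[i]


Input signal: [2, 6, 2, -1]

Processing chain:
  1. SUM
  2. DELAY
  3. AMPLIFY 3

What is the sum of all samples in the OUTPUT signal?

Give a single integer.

Answer: 60

Derivation:
Input: [2, 6, 2, -1]
Stage 1 (SUM): sum[0..0]=2, sum[0..1]=8, sum[0..2]=10, sum[0..3]=9 -> [2, 8, 10, 9]
Stage 2 (DELAY): [0, 2, 8, 10] = [0, 2, 8, 10] -> [0, 2, 8, 10]
Stage 3 (AMPLIFY 3): 0*3=0, 2*3=6, 8*3=24, 10*3=30 -> [0, 6, 24, 30]
Output sum: 60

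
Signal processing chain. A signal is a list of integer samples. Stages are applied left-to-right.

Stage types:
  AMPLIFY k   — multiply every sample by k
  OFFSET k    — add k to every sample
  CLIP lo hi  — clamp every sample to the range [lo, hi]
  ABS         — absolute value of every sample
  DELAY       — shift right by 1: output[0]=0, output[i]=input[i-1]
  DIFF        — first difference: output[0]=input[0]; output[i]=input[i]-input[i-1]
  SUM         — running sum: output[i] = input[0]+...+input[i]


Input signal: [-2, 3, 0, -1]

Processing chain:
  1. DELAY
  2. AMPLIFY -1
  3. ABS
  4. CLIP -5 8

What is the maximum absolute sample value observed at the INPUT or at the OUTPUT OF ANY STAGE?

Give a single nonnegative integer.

Answer: 3

Derivation:
Input: [-2, 3, 0, -1] (max |s|=3)
Stage 1 (DELAY): [0, -2, 3, 0] = [0, -2, 3, 0] -> [0, -2, 3, 0] (max |s|=3)
Stage 2 (AMPLIFY -1): 0*-1=0, -2*-1=2, 3*-1=-3, 0*-1=0 -> [0, 2, -3, 0] (max |s|=3)
Stage 3 (ABS): |0|=0, |2|=2, |-3|=3, |0|=0 -> [0, 2, 3, 0] (max |s|=3)
Stage 4 (CLIP -5 8): clip(0,-5,8)=0, clip(2,-5,8)=2, clip(3,-5,8)=3, clip(0,-5,8)=0 -> [0, 2, 3, 0] (max |s|=3)
Overall max amplitude: 3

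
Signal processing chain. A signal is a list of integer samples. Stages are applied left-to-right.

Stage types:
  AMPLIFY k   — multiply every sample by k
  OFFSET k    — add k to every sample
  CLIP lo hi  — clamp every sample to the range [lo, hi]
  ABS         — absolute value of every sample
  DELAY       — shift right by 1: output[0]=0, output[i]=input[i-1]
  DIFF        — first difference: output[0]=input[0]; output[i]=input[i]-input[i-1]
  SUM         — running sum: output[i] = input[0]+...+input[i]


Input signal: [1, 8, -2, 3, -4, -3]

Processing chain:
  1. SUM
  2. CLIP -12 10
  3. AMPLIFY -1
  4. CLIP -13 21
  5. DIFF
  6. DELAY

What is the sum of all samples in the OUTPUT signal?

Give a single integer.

Answer: -6

Derivation:
Input: [1, 8, -2, 3, -4, -3]
Stage 1 (SUM): sum[0..0]=1, sum[0..1]=9, sum[0..2]=7, sum[0..3]=10, sum[0..4]=6, sum[0..5]=3 -> [1, 9, 7, 10, 6, 3]
Stage 2 (CLIP -12 10): clip(1,-12,10)=1, clip(9,-12,10)=9, clip(7,-12,10)=7, clip(10,-12,10)=10, clip(6,-12,10)=6, clip(3,-12,10)=3 -> [1, 9, 7, 10, 6, 3]
Stage 3 (AMPLIFY -1): 1*-1=-1, 9*-1=-9, 7*-1=-7, 10*-1=-10, 6*-1=-6, 3*-1=-3 -> [-1, -9, -7, -10, -6, -3]
Stage 4 (CLIP -13 21): clip(-1,-13,21)=-1, clip(-9,-13,21)=-9, clip(-7,-13,21)=-7, clip(-10,-13,21)=-10, clip(-6,-13,21)=-6, clip(-3,-13,21)=-3 -> [-1, -9, -7, -10, -6, -3]
Stage 5 (DIFF): s[0]=-1, -9--1=-8, -7--9=2, -10--7=-3, -6--10=4, -3--6=3 -> [-1, -8, 2, -3, 4, 3]
Stage 6 (DELAY): [0, -1, -8, 2, -3, 4] = [0, -1, -8, 2, -3, 4] -> [0, -1, -8, 2, -3, 4]
Output sum: -6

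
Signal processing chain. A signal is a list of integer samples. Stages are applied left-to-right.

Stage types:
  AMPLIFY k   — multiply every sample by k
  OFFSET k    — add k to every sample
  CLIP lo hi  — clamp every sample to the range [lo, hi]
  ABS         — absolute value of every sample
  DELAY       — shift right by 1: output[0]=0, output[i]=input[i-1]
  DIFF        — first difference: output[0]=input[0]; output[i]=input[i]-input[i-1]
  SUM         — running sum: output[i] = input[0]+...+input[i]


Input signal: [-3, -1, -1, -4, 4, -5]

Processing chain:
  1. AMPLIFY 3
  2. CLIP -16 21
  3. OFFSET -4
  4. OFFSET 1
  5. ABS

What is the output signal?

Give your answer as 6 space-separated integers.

Input: [-3, -1, -1, -4, 4, -5]
Stage 1 (AMPLIFY 3): -3*3=-9, -1*3=-3, -1*3=-3, -4*3=-12, 4*3=12, -5*3=-15 -> [-9, -3, -3, -12, 12, -15]
Stage 2 (CLIP -16 21): clip(-9,-16,21)=-9, clip(-3,-16,21)=-3, clip(-3,-16,21)=-3, clip(-12,-16,21)=-12, clip(12,-16,21)=12, clip(-15,-16,21)=-15 -> [-9, -3, -3, -12, 12, -15]
Stage 3 (OFFSET -4): -9+-4=-13, -3+-4=-7, -3+-4=-7, -12+-4=-16, 12+-4=8, -15+-4=-19 -> [-13, -7, -7, -16, 8, -19]
Stage 4 (OFFSET 1): -13+1=-12, -7+1=-6, -7+1=-6, -16+1=-15, 8+1=9, -19+1=-18 -> [-12, -6, -6, -15, 9, -18]
Stage 5 (ABS): |-12|=12, |-6|=6, |-6|=6, |-15|=15, |9|=9, |-18|=18 -> [12, 6, 6, 15, 9, 18]

Answer: 12 6 6 15 9 18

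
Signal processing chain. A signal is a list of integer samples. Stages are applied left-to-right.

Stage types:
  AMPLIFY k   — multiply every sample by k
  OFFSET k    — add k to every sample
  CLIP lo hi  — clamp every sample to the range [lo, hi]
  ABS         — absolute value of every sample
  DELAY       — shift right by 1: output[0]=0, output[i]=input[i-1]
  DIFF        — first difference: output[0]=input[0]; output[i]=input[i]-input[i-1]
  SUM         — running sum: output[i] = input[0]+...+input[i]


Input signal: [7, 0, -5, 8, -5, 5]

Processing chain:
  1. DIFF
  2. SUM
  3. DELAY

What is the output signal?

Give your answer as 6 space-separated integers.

Input: [7, 0, -5, 8, -5, 5]
Stage 1 (DIFF): s[0]=7, 0-7=-7, -5-0=-5, 8--5=13, -5-8=-13, 5--5=10 -> [7, -7, -5, 13, -13, 10]
Stage 2 (SUM): sum[0..0]=7, sum[0..1]=0, sum[0..2]=-5, sum[0..3]=8, sum[0..4]=-5, sum[0..5]=5 -> [7, 0, -5, 8, -5, 5]
Stage 3 (DELAY): [0, 7, 0, -5, 8, -5] = [0, 7, 0, -5, 8, -5] -> [0, 7, 0, -5, 8, -5]

Answer: 0 7 0 -5 8 -5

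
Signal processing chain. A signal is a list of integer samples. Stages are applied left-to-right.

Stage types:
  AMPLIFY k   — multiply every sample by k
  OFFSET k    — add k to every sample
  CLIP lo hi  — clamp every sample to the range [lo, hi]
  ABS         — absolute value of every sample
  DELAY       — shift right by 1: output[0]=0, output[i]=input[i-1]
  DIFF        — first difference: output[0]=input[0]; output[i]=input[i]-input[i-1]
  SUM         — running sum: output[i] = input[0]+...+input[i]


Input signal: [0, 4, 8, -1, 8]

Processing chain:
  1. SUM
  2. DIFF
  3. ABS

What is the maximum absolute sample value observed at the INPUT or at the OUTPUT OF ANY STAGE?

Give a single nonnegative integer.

Input: [0, 4, 8, -1, 8] (max |s|=8)
Stage 1 (SUM): sum[0..0]=0, sum[0..1]=4, sum[0..2]=12, sum[0..3]=11, sum[0..4]=19 -> [0, 4, 12, 11, 19] (max |s|=19)
Stage 2 (DIFF): s[0]=0, 4-0=4, 12-4=8, 11-12=-1, 19-11=8 -> [0, 4, 8, -1, 8] (max |s|=8)
Stage 3 (ABS): |0|=0, |4|=4, |8|=8, |-1|=1, |8|=8 -> [0, 4, 8, 1, 8] (max |s|=8)
Overall max amplitude: 19

Answer: 19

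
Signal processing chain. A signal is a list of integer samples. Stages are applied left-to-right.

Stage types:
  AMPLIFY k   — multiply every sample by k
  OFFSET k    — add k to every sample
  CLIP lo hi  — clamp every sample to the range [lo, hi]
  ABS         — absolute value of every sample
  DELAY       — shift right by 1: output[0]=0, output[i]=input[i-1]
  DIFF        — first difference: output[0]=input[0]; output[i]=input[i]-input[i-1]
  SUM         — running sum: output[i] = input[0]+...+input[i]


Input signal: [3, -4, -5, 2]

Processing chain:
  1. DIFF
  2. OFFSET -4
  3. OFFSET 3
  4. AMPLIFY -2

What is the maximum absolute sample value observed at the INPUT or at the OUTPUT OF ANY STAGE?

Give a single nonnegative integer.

Answer: 16

Derivation:
Input: [3, -4, -5, 2] (max |s|=5)
Stage 1 (DIFF): s[0]=3, -4-3=-7, -5--4=-1, 2--5=7 -> [3, -7, -1, 7] (max |s|=7)
Stage 2 (OFFSET -4): 3+-4=-1, -7+-4=-11, -1+-4=-5, 7+-4=3 -> [-1, -11, -5, 3] (max |s|=11)
Stage 3 (OFFSET 3): -1+3=2, -11+3=-8, -5+3=-2, 3+3=6 -> [2, -8, -2, 6] (max |s|=8)
Stage 4 (AMPLIFY -2): 2*-2=-4, -8*-2=16, -2*-2=4, 6*-2=-12 -> [-4, 16, 4, -12] (max |s|=16)
Overall max amplitude: 16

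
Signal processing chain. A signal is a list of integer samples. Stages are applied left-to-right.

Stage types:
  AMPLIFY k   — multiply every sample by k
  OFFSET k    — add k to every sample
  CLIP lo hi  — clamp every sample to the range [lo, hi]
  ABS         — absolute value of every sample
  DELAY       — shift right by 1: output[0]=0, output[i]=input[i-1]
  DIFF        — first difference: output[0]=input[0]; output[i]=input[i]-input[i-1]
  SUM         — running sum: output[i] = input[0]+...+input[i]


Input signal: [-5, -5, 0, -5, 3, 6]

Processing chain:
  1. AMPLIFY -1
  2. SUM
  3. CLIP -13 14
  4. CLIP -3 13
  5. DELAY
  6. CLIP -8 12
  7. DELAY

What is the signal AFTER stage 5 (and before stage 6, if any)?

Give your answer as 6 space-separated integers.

Input: [-5, -5, 0, -5, 3, 6]
Stage 1 (AMPLIFY -1): -5*-1=5, -5*-1=5, 0*-1=0, -5*-1=5, 3*-1=-3, 6*-1=-6 -> [5, 5, 0, 5, -3, -6]
Stage 2 (SUM): sum[0..0]=5, sum[0..1]=10, sum[0..2]=10, sum[0..3]=15, sum[0..4]=12, sum[0..5]=6 -> [5, 10, 10, 15, 12, 6]
Stage 3 (CLIP -13 14): clip(5,-13,14)=5, clip(10,-13,14)=10, clip(10,-13,14)=10, clip(15,-13,14)=14, clip(12,-13,14)=12, clip(6,-13,14)=6 -> [5, 10, 10, 14, 12, 6]
Stage 4 (CLIP -3 13): clip(5,-3,13)=5, clip(10,-3,13)=10, clip(10,-3,13)=10, clip(14,-3,13)=13, clip(12,-3,13)=12, clip(6,-3,13)=6 -> [5, 10, 10, 13, 12, 6]
Stage 5 (DELAY): [0, 5, 10, 10, 13, 12] = [0, 5, 10, 10, 13, 12] -> [0, 5, 10, 10, 13, 12]

Answer: 0 5 10 10 13 12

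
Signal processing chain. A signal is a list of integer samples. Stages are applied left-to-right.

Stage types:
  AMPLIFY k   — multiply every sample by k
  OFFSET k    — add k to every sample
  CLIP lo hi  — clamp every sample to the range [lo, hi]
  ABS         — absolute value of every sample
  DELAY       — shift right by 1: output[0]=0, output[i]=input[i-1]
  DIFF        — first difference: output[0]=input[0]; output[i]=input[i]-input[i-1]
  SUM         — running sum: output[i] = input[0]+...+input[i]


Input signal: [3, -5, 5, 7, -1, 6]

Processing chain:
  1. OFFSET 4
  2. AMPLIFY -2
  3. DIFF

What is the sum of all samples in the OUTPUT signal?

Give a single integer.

Answer: -20

Derivation:
Input: [3, -5, 5, 7, -1, 6]
Stage 1 (OFFSET 4): 3+4=7, -5+4=-1, 5+4=9, 7+4=11, -1+4=3, 6+4=10 -> [7, -1, 9, 11, 3, 10]
Stage 2 (AMPLIFY -2): 7*-2=-14, -1*-2=2, 9*-2=-18, 11*-2=-22, 3*-2=-6, 10*-2=-20 -> [-14, 2, -18, -22, -6, -20]
Stage 3 (DIFF): s[0]=-14, 2--14=16, -18-2=-20, -22--18=-4, -6--22=16, -20--6=-14 -> [-14, 16, -20, -4, 16, -14]
Output sum: -20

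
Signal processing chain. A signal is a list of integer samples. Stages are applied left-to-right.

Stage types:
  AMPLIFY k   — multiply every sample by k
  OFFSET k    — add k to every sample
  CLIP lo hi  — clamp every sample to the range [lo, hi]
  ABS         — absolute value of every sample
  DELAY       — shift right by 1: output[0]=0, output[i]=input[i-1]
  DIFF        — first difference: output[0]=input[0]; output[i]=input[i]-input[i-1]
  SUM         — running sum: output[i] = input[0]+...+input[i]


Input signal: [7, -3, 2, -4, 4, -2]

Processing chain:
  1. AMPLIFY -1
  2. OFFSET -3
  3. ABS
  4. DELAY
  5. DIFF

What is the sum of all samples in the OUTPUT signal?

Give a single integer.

Answer: 7

Derivation:
Input: [7, -3, 2, -4, 4, -2]
Stage 1 (AMPLIFY -1): 7*-1=-7, -3*-1=3, 2*-1=-2, -4*-1=4, 4*-1=-4, -2*-1=2 -> [-7, 3, -2, 4, -4, 2]
Stage 2 (OFFSET -3): -7+-3=-10, 3+-3=0, -2+-3=-5, 4+-3=1, -4+-3=-7, 2+-3=-1 -> [-10, 0, -5, 1, -7, -1]
Stage 3 (ABS): |-10|=10, |0|=0, |-5|=5, |1|=1, |-7|=7, |-1|=1 -> [10, 0, 5, 1, 7, 1]
Stage 4 (DELAY): [0, 10, 0, 5, 1, 7] = [0, 10, 0, 5, 1, 7] -> [0, 10, 0, 5, 1, 7]
Stage 5 (DIFF): s[0]=0, 10-0=10, 0-10=-10, 5-0=5, 1-5=-4, 7-1=6 -> [0, 10, -10, 5, -4, 6]
Output sum: 7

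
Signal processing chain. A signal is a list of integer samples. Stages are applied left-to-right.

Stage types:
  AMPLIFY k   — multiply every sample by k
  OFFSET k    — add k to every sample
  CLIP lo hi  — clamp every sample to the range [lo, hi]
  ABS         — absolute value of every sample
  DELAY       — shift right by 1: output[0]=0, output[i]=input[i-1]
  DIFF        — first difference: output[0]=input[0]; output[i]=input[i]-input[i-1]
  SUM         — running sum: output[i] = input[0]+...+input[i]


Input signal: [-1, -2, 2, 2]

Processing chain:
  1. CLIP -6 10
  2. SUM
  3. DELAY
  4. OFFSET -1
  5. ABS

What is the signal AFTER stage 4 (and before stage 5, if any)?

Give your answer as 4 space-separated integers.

Answer: -1 -2 -4 -2

Derivation:
Input: [-1, -2, 2, 2]
Stage 1 (CLIP -6 10): clip(-1,-6,10)=-1, clip(-2,-6,10)=-2, clip(2,-6,10)=2, clip(2,-6,10)=2 -> [-1, -2, 2, 2]
Stage 2 (SUM): sum[0..0]=-1, sum[0..1]=-3, sum[0..2]=-1, sum[0..3]=1 -> [-1, -3, -1, 1]
Stage 3 (DELAY): [0, -1, -3, -1] = [0, -1, -3, -1] -> [0, -1, -3, -1]
Stage 4 (OFFSET -1): 0+-1=-1, -1+-1=-2, -3+-1=-4, -1+-1=-2 -> [-1, -2, -4, -2]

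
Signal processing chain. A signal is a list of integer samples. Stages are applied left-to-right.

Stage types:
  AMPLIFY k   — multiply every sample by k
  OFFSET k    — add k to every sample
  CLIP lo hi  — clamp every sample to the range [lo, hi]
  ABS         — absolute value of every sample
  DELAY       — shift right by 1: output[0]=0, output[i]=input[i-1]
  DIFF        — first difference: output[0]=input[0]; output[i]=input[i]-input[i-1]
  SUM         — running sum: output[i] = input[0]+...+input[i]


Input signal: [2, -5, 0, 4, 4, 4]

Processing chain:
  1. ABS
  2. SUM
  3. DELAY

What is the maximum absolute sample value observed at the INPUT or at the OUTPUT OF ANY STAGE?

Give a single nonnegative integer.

Answer: 19

Derivation:
Input: [2, -5, 0, 4, 4, 4] (max |s|=5)
Stage 1 (ABS): |2|=2, |-5|=5, |0|=0, |4|=4, |4|=4, |4|=4 -> [2, 5, 0, 4, 4, 4] (max |s|=5)
Stage 2 (SUM): sum[0..0]=2, sum[0..1]=7, sum[0..2]=7, sum[0..3]=11, sum[0..4]=15, sum[0..5]=19 -> [2, 7, 7, 11, 15, 19] (max |s|=19)
Stage 3 (DELAY): [0, 2, 7, 7, 11, 15] = [0, 2, 7, 7, 11, 15] -> [0, 2, 7, 7, 11, 15] (max |s|=15)
Overall max amplitude: 19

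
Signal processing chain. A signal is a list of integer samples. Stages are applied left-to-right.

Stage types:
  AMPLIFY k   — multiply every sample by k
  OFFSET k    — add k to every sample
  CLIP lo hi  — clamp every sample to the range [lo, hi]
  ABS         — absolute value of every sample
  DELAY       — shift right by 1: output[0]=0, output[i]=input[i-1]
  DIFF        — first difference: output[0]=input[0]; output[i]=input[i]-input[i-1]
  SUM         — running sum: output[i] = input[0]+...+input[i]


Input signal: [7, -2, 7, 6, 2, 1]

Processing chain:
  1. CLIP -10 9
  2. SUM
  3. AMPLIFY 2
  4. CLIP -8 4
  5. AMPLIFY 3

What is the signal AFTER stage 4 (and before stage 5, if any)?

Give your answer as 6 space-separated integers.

Answer: 4 4 4 4 4 4

Derivation:
Input: [7, -2, 7, 6, 2, 1]
Stage 1 (CLIP -10 9): clip(7,-10,9)=7, clip(-2,-10,9)=-2, clip(7,-10,9)=7, clip(6,-10,9)=6, clip(2,-10,9)=2, clip(1,-10,9)=1 -> [7, -2, 7, 6, 2, 1]
Stage 2 (SUM): sum[0..0]=7, sum[0..1]=5, sum[0..2]=12, sum[0..3]=18, sum[0..4]=20, sum[0..5]=21 -> [7, 5, 12, 18, 20, 21]
Stage 3 (AMPLIFY 2): 7*2=14, 5*2=10, 12*2=24, 18*2=36, 20*2=40, 21*2=42 -> [14, 10, 24, 36, 40, 42]
Stage 4 (CLIP -8 4): clip(14,-8,4)=4, clip(10,-8,4)=4, clip(24,-8,4)=4, clip(36,-8,4)=4, clip(40,-8,4)=4, clip(42,-8,4)=4 -> [4, 4, 4, 4, 4, 4]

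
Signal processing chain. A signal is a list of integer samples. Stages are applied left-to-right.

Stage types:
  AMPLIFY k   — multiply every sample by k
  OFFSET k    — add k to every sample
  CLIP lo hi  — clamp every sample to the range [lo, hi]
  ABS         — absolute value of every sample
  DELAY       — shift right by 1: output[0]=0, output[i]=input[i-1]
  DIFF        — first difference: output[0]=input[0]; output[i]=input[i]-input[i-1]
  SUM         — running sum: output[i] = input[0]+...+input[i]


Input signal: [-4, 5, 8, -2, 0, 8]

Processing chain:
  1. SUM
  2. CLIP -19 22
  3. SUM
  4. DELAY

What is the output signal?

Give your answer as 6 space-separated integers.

Input: [-4, 5, 8, -2, 0, 8]
Stage 1 (SUM): sum[0..0]=-4, sum[0..1]=1, sum[0..2]=9, sum[0..3]=7, sum[0..4]=7, sum[0..5]=15 -> [-4, 1, 9, 7, 7, 15]
Stage 2 (CLIP -19 22): clip(-4,-19,22)=-4, clip(1,-19,22)=1, clip(9,-19,22)=9, clip(7,-19,22)=7, clip(7,-19,22)=7, clip(15,-19,22)=15 -> [-4, 1, 9, 7, 7, 15]
Stage 3 (SUM): sum[0..0]=-4, sum[0..1]=-3, sum[0..2]=6, sum[0..3]=13, sum[0..4]=20, sum[0..5]=35 -> [-4, -3, 6, 13, 20, 35]
Stage 4 (DELAY): [0, -4, -3, 6, 13, 20] = [0, -4, -3, 6, 13, 20] -> [0, -4, -3, 6, 13, 20]

Answer: 0 -4 -3 6 13 20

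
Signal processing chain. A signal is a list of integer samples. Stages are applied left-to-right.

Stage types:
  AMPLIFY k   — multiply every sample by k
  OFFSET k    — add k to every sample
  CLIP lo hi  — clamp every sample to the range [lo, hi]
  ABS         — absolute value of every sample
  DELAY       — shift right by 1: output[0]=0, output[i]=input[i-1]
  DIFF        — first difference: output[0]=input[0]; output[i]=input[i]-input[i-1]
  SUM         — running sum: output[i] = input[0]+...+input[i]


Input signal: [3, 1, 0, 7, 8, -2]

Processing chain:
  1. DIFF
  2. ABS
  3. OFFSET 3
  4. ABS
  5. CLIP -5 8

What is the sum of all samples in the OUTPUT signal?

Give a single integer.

Answer: 35

Derivation:
Input: [3, 1, 0, 7, 8, -2]
Stage 1 (DIFF): s[0]=3, 1-3=-2, 0-1=-1, 7-0=7, 8-7=1, -2-8=-10 -> [3, -2, -1, 7, 1, -10]
Stage 2 (ABS): |3|=3, |-2|=2, |-1|=1, |7|=7, |1|=1, |-10|=10 -> [3, 2, 1, 7, 1, 10]
Stage 3 (OFFSET 3): 3+3=6, 2+3=5, 1+3=4, 7+3=10, 1+3=4, 10+3=13 -> [6, 5, 4, 10, 4, 13]
Stage 4 (ABS): |6|=6, |5|=5, |4|=4, |10|=10, |4|=4, |13|=13 -> [6, 5, 4, 10, 4, 13]
Stage 5 (CLIP -5 8): clip(6,-5,8)=6, clip(5,-5,8)=5, clip(4,-5,8)=4, clip(10,-5,8)=8, clip(4,-5,8)=4, clip(13,-5,8)=8 -> [6, 5, 4, 8, 4, 8]
Output sum: 35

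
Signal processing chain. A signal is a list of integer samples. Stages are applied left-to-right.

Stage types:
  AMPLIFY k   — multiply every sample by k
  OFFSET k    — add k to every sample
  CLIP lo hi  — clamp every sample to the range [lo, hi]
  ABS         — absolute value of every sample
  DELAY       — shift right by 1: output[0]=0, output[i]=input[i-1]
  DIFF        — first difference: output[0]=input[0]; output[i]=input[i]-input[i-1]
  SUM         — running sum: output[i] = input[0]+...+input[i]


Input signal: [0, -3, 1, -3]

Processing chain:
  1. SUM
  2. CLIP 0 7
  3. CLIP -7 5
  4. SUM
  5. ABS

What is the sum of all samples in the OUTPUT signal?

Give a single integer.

Answer: 0

Derivation:
Input: [0, -3, 1, -3]
Stage 1 (SUM): sum[0..0]=0, sum[0..1]=-3, sum[0..2]=-2, sum[0..3]=-5 -> [0, -3, -2, -5]
Stage 2 (CLIP 0 7): clip(0,0,7)=0, clip(-3,0,7)=0, clip(-2,0,7)=0, clip(-5,0,7)=0 -> [0, 0, 0, 0]
Stage 3 (CLIP -7 5): clip(0,-7,5)=0, clip(0,-7,5)=0, clip(0,-7,5)=0, clip(0,-7,5)=0 -> [0, 0, 0, 0]
Stage 4 (SUM): sum[0..0]=0, sum[0..1]=0, sum[0..2]=0, sum[0..3]=0 -> [0, 0, 0, 0]
Stage 5 (ABS): |0|=0, |0|=0, |0|=0, |0|=0 -> [0, 0, 0, 0]
Output sum: 0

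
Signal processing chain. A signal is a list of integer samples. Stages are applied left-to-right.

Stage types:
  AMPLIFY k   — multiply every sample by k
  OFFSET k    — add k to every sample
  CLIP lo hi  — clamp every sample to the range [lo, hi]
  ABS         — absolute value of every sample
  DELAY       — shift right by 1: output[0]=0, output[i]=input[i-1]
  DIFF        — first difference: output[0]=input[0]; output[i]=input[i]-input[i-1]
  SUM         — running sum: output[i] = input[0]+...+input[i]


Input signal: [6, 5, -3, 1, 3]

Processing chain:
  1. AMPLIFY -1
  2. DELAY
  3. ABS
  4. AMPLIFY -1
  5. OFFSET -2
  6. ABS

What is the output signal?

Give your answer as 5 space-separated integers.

Answer: 2 8 7 5 3

Derivation:
Input: [6, 5, -3, 1, 3]
Stage 1 (AMPLIFY -1): 6*-1=-6, 5*-1=-5, -3*-1=3, 1*-1=-1, 3*-1=-3 -> [-6, -5, 3, -1, -3]
Stage 2 (DELAY): [0, -6, -5, 3, -1] = [0, -6, -5, 3, -1] -> [0, -6, -5, 3, -1]
Stage 3 (ABS): |0|=0, |-6|=6, |-5|=5, |3|=3, |-1|=1 -> [0, 6, 5, 3, 1]
Stage 4 (AMPLIFY -1): 0*-1=0, 6*-1=-6, 5*-1=-5, 3*-1=-3, 1*-1=-1 -> [0, -6, -5, -3, -1]
Stage 5 (OFFSET -2): 0+-2=-2, -6+-2=-8, -5+-2=-7, -3+-2=-5, -1+-2=-3 -> [-2, -8, -7, -5, -3]
Stage 6 (ABS): |-2|=2, |-8|=8, |-7|=7, |-5|=5, |-3|=3 -> [2, 8, 7, 5, 3]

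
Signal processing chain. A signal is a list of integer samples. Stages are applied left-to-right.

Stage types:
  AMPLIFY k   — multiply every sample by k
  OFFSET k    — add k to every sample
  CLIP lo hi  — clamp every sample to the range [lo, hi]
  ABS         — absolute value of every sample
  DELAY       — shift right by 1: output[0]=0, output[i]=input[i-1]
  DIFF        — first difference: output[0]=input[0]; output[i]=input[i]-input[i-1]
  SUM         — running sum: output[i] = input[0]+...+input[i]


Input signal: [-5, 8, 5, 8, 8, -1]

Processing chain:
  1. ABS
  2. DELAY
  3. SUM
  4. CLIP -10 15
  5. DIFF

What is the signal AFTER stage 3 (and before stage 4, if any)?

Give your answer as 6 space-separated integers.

Input: [-5, 8, 5, 8, 8, -1]
Stage 1 (ABS): |-5|=5, |8|=8, |5|=5, |8|=8, |8|=8, |-1|=1 -> [5, 8, 5, 8, 8, 1]
Stage 2 (DELAY): [0, 5, 8, 5, 8, 8] = [0, 5, 8, 5, 8, 8] -> [0, 5, 8, 5, 8, 8]
Stage 3 (SUM): sum[0..0]=0, sum[0..1]=5, sum[0..2]=13, sum[0..3]=18, sum[0..4]=26, sum[0..5]=34 -> [0, 5, 13, 18, 26, 34]

Answer: 0 5 13 18 26 34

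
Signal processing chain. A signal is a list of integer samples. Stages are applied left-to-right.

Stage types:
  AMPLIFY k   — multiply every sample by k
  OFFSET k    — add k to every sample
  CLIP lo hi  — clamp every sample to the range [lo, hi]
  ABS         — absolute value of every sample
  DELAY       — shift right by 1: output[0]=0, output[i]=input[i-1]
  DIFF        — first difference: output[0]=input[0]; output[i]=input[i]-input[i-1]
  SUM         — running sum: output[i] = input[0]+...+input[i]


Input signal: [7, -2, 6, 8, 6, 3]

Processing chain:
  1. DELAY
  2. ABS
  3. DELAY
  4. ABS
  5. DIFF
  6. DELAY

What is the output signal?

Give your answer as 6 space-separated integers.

Input: [7, -2, 6, 8, 6, 3]
Stage 1 (DELAY): [0, 7, -2, 6, 8, 6] = [0, 7, -2, 6, 8, 6] -> [0, 7, -2, 6, 8, 6]
Stage 2 (ABS): |0|=0, |7|=7, |-2|=2, |6|=6, |8|=8, |6|=6 -> [0, 7, 2, 6, 8, 6]
Stage 3 (DELAY): [0, 0, 7, 2, 6, 8] = [0, 0, 7, 2, 6, 8] -> [0, 0, 7, 2, 6, 8]
Stage 4 (ABS): |0|=0, |0|=0, |7|=7, |2|=2, |6|=6, |8|=8 -> [0, 0, 7, 2, 6, 8]
Stage 5 (DIFF): s[0]=0, 0-0=0, 7-0=7, 2-7=-5, 6-2=4, 8-6=2 -> [0, 0, 7, -5, 4, 2]
Stage 6 (DELAY): [0, 0, 0, 7, -5, 4] = [0, 0, 0, 7, -5, 4] -> [0, 0, 0, 7, -5, 4]

Answer: 0 0 0 7 -5 4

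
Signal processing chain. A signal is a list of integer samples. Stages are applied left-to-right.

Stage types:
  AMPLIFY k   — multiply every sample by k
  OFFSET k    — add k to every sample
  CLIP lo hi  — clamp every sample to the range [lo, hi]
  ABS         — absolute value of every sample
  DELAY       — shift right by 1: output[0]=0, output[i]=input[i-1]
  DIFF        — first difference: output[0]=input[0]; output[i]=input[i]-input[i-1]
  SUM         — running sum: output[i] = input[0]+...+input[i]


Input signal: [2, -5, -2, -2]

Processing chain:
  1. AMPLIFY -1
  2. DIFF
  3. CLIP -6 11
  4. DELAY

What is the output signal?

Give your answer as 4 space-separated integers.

Answer: 0 -2 7 -3

Derivation:
Input: [2, -5, -2, -2]
Stage 1 (AMPLIFY -1): 2*-1=-2, -5*-1=5, -2*-1=2, -2*-1=2 -> [-2, 5, 2, 2]
Stage 2 (DIFF): s[0]=-2, 5--2=7, 2-5=-3, 2-2=0 -> [-2, 7, -3, 0]
Stage 3 (CLIP -6 11): clip(-2,-6,11)=-2, clip(7,-6,11)=7, clip(-3,-6,11)=-3, clip(0,-6,11)=0 -> [-2, 7, -3, 0]
Stage 4 (DELAY): [0, -2, 7, -3] = [0, -2, 7, -3] -> [0, -2, 7, -3]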